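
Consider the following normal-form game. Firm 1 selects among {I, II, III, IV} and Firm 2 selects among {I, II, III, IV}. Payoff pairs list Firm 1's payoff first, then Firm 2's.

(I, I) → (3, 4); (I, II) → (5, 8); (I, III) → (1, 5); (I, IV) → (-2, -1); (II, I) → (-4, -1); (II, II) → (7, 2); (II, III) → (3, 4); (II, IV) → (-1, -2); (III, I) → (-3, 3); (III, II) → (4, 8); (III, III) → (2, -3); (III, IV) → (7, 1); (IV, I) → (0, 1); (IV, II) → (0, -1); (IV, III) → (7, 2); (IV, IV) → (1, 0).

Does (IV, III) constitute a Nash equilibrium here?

Yes

Holding Firm 2 at III: Firm 1 gets 7 from IV, versus 1 from I, 3 from II, 2 from III. No profitable deviation for Firm 1.
Holding Firm 1 at IV: Firm 2 gets 2 from III, versus 1 from I, -1 from II, 0 from IV. No profitable deviation for Firm 2 either.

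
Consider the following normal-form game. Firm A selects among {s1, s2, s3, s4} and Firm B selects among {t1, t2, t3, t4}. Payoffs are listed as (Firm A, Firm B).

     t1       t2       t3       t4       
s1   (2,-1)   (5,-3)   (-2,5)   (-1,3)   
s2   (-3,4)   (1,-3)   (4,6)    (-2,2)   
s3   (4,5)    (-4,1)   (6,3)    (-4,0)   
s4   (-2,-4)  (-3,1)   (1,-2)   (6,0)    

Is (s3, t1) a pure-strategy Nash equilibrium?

Yes

Holding Firm B at t1: Firm A gets 4 from s3, versus 2 from s1, -3 from s2, -2 from s4. No profitable deviation for Firm A.
Holding Firm A at s3: Firm B gets 5 from t1, versus 1 from t2, 3 from t3, 0 from t4. No profitable deviation for Firm B either.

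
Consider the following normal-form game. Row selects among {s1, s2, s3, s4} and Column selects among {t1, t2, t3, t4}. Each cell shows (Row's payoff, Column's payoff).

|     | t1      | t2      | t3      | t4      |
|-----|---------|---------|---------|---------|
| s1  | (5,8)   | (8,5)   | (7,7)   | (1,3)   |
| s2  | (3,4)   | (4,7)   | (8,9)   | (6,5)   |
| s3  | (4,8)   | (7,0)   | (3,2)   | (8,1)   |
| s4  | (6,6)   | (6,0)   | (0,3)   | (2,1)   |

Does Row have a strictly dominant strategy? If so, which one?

None

A strategy is strictly dominant if it gives Row a strictly higher payoff than every other strategy, against every choice by the opponent.
s1 is not dominant: against t1, s4 gives 6 > 5.
s2 is not dominant: against t1, s1 gives 5 > 3.
s3 is not dominant: against t1, s1 gives 5 > 4.
s4 is not dominant: against t2, s1 gives 8 > 6.
No single strategy is best against every opponent action.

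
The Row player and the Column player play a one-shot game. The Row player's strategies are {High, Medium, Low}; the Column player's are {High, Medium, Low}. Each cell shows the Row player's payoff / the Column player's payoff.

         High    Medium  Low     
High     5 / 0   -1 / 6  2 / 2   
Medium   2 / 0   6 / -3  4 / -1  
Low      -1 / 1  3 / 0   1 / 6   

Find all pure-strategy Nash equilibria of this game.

Find each player's best response to every opponent strategy; NE are the intersections.
The Row player's best responses — vs High: High (payoff 5); vs Medium: Medium (payoff 6); vs Low: Medium (payoff 4).
The Column player's best responses — vs High: Medium (payoff 6); vs Medium: High (payoff 0); vs Low: Low (payoff 6).
No cell has both players best-responding. For instance, the Row player's best reply to Medium is Medium, but against Medium the Column player prefers High over Medium.

There is no pure-strategy Nash equilibrium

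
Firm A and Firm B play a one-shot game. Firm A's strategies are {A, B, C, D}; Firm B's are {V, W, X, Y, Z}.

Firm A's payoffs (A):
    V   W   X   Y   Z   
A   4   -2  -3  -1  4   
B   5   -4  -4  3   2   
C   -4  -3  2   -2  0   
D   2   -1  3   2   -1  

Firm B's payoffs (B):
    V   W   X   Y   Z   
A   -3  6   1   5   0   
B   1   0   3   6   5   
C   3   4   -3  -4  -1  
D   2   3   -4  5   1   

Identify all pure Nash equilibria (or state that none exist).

(B, Y)

A profile is a Nash equilibrium when each player is best-responding to the other.
Firm A's best responses — vs V: B (payoff 5); vs W: D (payoff -1); vs X: D (payoff 3); vs Y: B (payoff 3); vs Z: A (payoff 4).
Firm B's best responses — vs A: W (payoff 6); vs B: Y (payoff 6); vs C: W (payoff 4); vs D: Y (payoff 5).
The only mutual best response is (B, Y); neither player gains by switching there.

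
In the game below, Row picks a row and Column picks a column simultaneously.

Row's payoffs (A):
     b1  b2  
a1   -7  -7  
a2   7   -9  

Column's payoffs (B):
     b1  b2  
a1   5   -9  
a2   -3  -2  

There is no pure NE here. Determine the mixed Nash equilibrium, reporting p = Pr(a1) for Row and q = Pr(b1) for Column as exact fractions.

In a mixed NE each player is indifferent between their pure strategies, so the opponent's mix sets the indifference.
Column indifferent between b1 and b2: p·5 + (1−p)·(-3) = p·(-9) + (1−p)·(-2) ⟹ (-3) + 8p = (-2) + (-7)p ⟹ p = 1/15.
Row indifferent between a1 and a2: q·(-7) + (1−q)·(-7) = q·7 + (1−q)·(-9) ⟹ (-7) + 0q = (-9) + 16q ⟹ q = 1/8.

p = 1/15, q = 1/8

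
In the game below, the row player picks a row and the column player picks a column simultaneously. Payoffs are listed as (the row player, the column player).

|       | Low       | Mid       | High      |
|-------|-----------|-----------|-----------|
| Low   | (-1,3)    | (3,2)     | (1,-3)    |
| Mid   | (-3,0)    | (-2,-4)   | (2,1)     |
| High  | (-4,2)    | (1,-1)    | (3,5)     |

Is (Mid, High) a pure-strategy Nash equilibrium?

Holding the column player at High: the row player gets 2 from Mid but could get 3 by switching to High. The row player has a profitable deviation.

No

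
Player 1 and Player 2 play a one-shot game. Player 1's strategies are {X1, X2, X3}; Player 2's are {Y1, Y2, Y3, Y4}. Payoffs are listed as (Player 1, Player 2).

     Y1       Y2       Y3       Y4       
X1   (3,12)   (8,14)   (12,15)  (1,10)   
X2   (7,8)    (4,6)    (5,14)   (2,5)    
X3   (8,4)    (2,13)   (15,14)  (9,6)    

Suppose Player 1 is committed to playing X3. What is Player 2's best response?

Y3

With Player 1 fixed at X3, Player 2's payoffs are: Y1 → 4, Y2 → 13, Y3 → 14, Y4 → 6.
The maximum is 14, achieved by Y3.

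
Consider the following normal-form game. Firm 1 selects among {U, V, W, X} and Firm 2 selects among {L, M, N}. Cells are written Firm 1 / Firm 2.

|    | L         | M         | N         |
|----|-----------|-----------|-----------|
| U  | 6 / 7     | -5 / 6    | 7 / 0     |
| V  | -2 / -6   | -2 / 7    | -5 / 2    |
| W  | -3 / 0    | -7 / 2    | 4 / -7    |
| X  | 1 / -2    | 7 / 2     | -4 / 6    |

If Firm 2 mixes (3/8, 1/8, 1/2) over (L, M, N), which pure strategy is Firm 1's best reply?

U

Compute Firm 1's expected payoff from each pure strategy against the given mix.
U: (3/8)·6 + (1/8)·(-5) + (1/2)·7 = 41/8
V: (3/8)·(-2) + (1/8)·(-2) + (1/2)·(-5) = -7/2
W: (3/8)·(-3) + (1/8)·(-7) + (1/2)·4 = 0
X: (3/8)·1 + (1/8)·7 + (1/2)·(-4) = -3/4
Highest expected payoff is 41/8, from U.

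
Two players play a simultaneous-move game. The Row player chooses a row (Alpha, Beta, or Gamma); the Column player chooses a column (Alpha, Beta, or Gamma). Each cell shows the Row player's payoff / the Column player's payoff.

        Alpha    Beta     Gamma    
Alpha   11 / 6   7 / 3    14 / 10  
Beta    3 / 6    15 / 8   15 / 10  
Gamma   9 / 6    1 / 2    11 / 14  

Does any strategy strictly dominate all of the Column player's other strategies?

Gamma

A strategy is strictly dominant if it gives the Column player a strictly higher payoff than every other strategy, against every choice by the opponent.
Gamma strictly dominates: vs Alpha: 10 > each of {6, 3}; vs Beta: 10 > each of {6, 8}; vs Gamma: 14 > each of {6, 2}.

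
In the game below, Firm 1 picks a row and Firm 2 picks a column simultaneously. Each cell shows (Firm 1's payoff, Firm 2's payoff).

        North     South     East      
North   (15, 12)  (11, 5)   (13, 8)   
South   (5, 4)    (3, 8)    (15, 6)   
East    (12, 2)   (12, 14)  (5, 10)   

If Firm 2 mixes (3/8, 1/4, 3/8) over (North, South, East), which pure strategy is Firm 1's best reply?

Compute Firm 1's expected payoff from each pure strategy against the given mix.
North: (3/8)·15 + (1/4)·11 + (3/8)·13 = 53/4
South: (3/8)·5 + (1/4)·3 + (3/8)·15 = 33/4
East: (3/8)·12 + (1/4)·12 + (3/8)·5 = 75/8
Highest expected payoff is 53/4, from North.

North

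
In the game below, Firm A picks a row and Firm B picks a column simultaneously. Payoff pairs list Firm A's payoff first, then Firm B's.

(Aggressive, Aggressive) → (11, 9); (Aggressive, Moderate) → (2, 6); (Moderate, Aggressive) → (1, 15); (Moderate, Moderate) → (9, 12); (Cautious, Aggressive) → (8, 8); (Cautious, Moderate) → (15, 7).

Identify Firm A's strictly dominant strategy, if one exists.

Check whether one of Firm A's strategies beats all alternatives regardless of what the opponent does.
Aggressive is not dominant: against Moderate, Moderate gives 9 > 2.
Moderate is not dominant: against Aggressive, Aggressive gives 11 > 1.
Cautious is not dominant: against Aggressive, Aggressive gives 11 > 8.
No single strategy is best against every opponent action.

None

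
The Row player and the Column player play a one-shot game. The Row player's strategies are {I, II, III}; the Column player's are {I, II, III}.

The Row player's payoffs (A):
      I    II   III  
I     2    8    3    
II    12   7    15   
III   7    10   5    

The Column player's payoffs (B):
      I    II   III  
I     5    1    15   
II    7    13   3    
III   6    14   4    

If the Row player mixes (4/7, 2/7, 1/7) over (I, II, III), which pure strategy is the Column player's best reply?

The Column player's best reply maximizes expected payoff against the mix.
I: (4/7)·5 + (2/7)·7 + (1/7)·6 = 40/7
II: (4/7)·1 + (2/7)·13 + (1/7)·14 = 44/7
III: (4/7)·15 + (2/7)·3 + (1/7)·4 = 10
Highest expected payoff is 10, from III.

III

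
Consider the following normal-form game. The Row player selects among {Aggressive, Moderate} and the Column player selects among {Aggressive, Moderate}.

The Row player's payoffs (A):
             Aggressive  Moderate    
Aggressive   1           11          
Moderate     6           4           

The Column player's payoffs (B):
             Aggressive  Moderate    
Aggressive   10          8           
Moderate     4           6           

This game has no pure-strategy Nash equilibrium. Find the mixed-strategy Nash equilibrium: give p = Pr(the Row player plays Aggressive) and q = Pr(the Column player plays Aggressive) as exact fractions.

Each player's mixing probability is pinned down by making the *other* player indifferent.
The Column player indifferent between Aggressive and Moderate: p·10 + (1−p)·4 = p·8 + (1−p)·6 ⟹ 4 + 6p = 6 + 2p ⟹ p = 1/2.
The Row player indifferent between Aggressive and Moderate: q·1 + (1−q)·11 = q·6 + (1−q)·4 ⟹ 11 + (-10)q = 4 + 2q ⟹ q = 7/12.

p = 1/2, q = 7/12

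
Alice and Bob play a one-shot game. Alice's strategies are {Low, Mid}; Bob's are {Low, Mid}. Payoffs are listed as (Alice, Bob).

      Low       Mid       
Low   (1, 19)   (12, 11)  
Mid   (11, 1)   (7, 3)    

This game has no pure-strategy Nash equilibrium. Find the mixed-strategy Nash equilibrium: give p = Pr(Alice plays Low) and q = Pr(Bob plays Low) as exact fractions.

p = 1/5, q = 1/3

Each player's mixing probability is pinned down by making the *other* player indifferent.
Bob indifferent between Low and Mid: p·19 + (1−p)·1 = p·11 + (1−p)·3 ⟹ 1 + 18p = 3 + 8p ⟹ p = 1/5.
Alice indifferent between Low and Mid: q·1 + (1−q)·12 = q·11 + (1−q)·7 ⟹ 12 + (-11)q = 7 + 4q ⟹ q = 1/3.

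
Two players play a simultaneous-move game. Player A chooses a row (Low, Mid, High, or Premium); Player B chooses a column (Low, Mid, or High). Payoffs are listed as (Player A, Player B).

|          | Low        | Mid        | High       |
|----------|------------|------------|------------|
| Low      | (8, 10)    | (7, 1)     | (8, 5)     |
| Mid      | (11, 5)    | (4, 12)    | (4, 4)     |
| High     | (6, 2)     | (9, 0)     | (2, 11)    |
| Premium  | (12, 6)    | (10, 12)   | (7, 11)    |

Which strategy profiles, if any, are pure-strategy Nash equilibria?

A profile is a Nash equilibrium when each player is best-responding to the other.
Player A's best responses — vs Low: Premium (payoff 12); vs Mid: Premium (payoff 10); vs High: Low (payoff 8).
Player B's best responses — vs Low: Low (payoff 10); vs Mid: Mid (payoff 12); vs High: High (payoff 11); vs Premium: Mid (payoff 12).
The only mutual best response is (Premium, Mid); neither player gains by switching there.

(Premium, Mid)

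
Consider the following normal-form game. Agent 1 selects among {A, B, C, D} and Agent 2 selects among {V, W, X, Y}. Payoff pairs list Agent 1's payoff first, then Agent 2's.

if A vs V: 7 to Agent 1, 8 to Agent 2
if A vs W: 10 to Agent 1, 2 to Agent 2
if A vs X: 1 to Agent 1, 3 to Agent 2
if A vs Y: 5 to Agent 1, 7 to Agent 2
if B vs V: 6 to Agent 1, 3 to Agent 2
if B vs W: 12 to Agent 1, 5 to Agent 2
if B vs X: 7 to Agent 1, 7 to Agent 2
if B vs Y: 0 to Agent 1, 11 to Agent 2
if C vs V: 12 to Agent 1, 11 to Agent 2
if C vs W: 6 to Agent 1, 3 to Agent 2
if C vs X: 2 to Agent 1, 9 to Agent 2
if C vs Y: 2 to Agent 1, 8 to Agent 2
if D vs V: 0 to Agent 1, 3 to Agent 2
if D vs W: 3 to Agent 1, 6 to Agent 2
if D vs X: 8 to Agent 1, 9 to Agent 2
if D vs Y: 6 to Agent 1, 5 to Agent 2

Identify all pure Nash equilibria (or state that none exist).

Find each player's best response to every opponent strategy; NE are the intersections.
Agent 1's best responses — vs V: C (payoff 12); vs W: B (payoff 12); vs X: D (payoff 8); vs Y: D (payoff 6).
Agent 2's best responses — vs A: V (payoff 8); vs B: Y (payoff 11); vs C: V (payoff 11); vs D: X (payoff 9).
Mutual best responses occur at (C, V) and (D, X); at each, neither player gains by switching.

(C, V) and (D, X)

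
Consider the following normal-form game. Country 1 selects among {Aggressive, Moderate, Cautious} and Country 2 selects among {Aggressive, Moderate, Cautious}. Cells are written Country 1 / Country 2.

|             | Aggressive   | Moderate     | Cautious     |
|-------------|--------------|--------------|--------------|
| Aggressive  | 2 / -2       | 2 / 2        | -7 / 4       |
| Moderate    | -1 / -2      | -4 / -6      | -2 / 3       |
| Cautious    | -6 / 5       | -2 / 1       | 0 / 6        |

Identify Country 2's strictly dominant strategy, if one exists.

Check whether one of Country 2's strategies beats all alternatives regardless of what the opponent does.
Cautious strictly dominates: vs Aggressive: 4 > each of {-2, 2}; vs Moderate: 3 > each of {-2, -6}; vs Cautious: 6 > each of {5, 1}.

Cautious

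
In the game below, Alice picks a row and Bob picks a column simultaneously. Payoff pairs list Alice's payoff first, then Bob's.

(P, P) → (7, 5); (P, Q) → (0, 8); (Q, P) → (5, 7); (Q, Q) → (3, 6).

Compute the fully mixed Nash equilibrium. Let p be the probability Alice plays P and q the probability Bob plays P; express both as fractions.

Each player's mixing probability is pinned down by making the *other* player indifferent.
Bob indifferent between P and Q: p·5 + (1−p)·7 = p·8 + (1−p)·6 ⟹ 7 + (-2)p = 6 + 2p ⟹ p = 1/4.
Alice indifferent between P and Q: q·7 + (1−q)·0 = q·5 + (1−q)·3 ⟹ 0 + 7q = 3 + 2q ⟹ q = 3/5.

p = 1/4, q = 3/5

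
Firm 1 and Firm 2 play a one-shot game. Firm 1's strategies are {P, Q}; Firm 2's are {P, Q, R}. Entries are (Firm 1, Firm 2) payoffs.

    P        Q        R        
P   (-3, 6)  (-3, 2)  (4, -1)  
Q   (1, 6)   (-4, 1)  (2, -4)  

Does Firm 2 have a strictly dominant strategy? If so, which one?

Check whether one of Firm 2's strategies beats all alternatives regardless of what the opponent does.
P strictly dominates: vs P: 6 > each of {2, -1}; vs Q: 6 > each of {1, -4}.

P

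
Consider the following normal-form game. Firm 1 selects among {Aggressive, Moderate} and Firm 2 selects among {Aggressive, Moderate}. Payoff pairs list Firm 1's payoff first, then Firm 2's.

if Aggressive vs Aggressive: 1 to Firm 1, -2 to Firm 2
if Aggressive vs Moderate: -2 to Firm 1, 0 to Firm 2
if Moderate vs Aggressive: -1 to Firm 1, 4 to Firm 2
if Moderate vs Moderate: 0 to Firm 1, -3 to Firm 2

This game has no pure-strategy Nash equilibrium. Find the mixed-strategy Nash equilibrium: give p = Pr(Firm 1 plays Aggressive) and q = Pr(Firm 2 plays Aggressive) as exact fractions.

In a mixed NE each player is indifferent between their pure strategies, so the opponent's mix sets the indifference.
Firm 2 indifferent between Aggressive and Moderate: p·(-2) + (1−p)·4 = p·0 + (1−p)·(-3) ⟹ 4 + (-6)p = (-3) + 3p ⟹ p = 7/9.
Firm 1 indifferent between Aggressive and Moderate: q·1 + (1−q)·(-2) = q·(-1) + (1−q)·0 ⟹ (-2) + 3q = 0 + (-1)q ⟹ q = 1/2.

p = 7/9, q = 1/2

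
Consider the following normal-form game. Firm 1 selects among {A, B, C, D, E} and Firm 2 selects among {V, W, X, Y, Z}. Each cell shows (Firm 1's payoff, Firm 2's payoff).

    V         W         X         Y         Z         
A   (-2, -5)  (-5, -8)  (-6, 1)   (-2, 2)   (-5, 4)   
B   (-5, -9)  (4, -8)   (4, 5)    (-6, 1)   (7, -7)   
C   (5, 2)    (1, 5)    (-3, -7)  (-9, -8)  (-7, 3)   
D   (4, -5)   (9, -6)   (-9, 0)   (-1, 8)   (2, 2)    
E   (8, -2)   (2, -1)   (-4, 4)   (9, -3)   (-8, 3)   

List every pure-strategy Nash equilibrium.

(B, X)

Find each player's best response to every opponent strategy; NE are the intersections.
Firm 1's best responses — vs V: E (payoff 8); vs W: D (payoff 9); vs X: B (payoff 4); vs Y: E (payoff 9); vs Z: B (payoff 7).
Firm 2's best responses — vs A: Z (payoff 4); vs B: X (payoff 5); vs C: W (payoff 5); vs D: Y (payoff 8); vs E: X (payoff 4).
The only mutual best response is (B, X); neither player gains by switching there.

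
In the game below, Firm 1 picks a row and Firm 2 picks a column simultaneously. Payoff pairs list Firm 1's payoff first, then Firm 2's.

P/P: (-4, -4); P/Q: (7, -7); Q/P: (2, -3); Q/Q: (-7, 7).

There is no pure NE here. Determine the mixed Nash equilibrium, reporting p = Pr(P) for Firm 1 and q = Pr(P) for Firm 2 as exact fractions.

p = 10/13, q = 7/10

Each player's mixing probability is pinned down by making the *other* player indifferent.
Firm 2 indifferent between P and Q: p·(-4) + (1−p)·(-3) = p·(-7) + (1−p)·7 ⟹ (-3) + (-1)p = 7 + (-14)p ⟹ p = 10/13.
Firm 1 indifferent between P and Q: q·(-4) + (1−q)·7 = q·2 + (1−q)·(-7) ⟹ 7 + (-11)q = (-7) + 9q ⟹ q = 7/10.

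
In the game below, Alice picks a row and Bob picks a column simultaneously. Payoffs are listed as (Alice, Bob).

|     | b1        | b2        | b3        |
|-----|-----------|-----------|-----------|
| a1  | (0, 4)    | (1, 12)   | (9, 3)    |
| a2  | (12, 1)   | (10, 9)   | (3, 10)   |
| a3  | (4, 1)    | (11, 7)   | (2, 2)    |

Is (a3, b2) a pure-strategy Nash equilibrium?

Yes

Holding Bob at b2: Alice gets 11 from a3, versus 1 from a1, 10 from a2. No profitable deviation for Alice.
Holding Alice at a3: Bob gets 7 from b2, versus 1 from b1, 2 from b3. No profitable deviation for Bob either.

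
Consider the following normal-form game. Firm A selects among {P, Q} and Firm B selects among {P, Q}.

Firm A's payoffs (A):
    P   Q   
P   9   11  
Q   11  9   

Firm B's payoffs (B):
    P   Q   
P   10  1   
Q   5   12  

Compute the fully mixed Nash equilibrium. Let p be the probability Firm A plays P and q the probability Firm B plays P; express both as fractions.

p = 7/16, q = 1/2

In a mixed NE each player is indifferent between their pure strategies, so the opponent's mix sets the indifference.
Firm B indifferent between P and Q: p·10 + (1−p)·5 = p·1 + (1−p)·12 ⟹ 5 + 5p = 12 + (-11)p ⟹ p = 7/16.
Firm A indifferent between P and Q: q·9 + (1−q)·11 = q·11 + (1−q)·9 ⟹ 11 + (-2)q = 9 + 2q ⟹ q = 1/2.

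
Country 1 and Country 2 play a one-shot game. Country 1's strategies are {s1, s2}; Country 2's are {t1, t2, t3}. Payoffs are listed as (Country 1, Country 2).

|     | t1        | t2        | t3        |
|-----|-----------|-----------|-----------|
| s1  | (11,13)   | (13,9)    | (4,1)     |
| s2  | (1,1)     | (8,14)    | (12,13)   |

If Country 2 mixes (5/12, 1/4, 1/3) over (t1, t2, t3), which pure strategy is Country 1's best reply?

s1

Compute Country 1's expected payoff from each pure strategy against the given mix.
s1: (5/12)·11 + (1/4)·13 + (1/3)·4 = 55/6
s2: (5/12)·1 + (1/4)·8 + (1/3)·12 = 77/12
Highest expected payoff is 55/6, from s1.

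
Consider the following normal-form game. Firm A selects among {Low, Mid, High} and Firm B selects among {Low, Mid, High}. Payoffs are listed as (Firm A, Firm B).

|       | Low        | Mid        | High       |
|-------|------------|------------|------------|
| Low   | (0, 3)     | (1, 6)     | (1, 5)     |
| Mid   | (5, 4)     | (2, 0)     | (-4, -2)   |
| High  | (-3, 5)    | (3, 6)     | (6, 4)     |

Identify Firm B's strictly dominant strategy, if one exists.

None

Check whether one of Firm B's strategies beats all alternatives regardless of what the opponent does.
Low is not dominant: against Low, Mid gives 6 > 3.
Mid is not dominant: against Mid, Low gives 4 > 0.
High is not dominant: against Low, Mid gives 6 > 5.
No single strategy is best against every opponent action.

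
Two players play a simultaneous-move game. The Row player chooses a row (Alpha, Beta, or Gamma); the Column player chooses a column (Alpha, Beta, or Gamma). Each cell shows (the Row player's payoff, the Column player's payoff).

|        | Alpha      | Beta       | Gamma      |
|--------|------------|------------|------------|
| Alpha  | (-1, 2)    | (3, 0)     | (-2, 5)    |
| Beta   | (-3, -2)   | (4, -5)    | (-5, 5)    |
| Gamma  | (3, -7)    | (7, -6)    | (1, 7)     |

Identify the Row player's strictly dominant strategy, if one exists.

Check whether one of the Row player's strategies beats all alternatives regardless of what the opponent does.
Gamma strictly dominates: vs Alpha: 3 > each of {-1, -3}; vs Beta: 7 > each of {3, 4}; vs Gamma: 1 > each of {-2, -5}.

Gamma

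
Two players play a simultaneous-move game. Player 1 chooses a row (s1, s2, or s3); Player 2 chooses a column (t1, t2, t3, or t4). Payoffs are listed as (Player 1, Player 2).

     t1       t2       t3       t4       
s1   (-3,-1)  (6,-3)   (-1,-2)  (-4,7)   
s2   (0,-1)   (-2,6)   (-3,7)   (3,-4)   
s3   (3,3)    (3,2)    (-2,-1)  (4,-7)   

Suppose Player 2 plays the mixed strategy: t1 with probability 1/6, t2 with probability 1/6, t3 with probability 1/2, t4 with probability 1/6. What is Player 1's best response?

s3

Player 1's best reply maximizes expected payoff against the mix.
s1: (1/6)·(-3) + (1/6)·6 + (1/2)·(-1) + (1/6)·(-4) = -2/3
s2: (1/6)·0 + (1/6)·(-2) + (1/2)·(-3) + (1/6)·3 = -4/3
s3: (1/6)·3 + (1/6)·3 + (1/2)·(-2) + (1/6)·4 = 2/3
Highest expected payoff is 2/3, from s3.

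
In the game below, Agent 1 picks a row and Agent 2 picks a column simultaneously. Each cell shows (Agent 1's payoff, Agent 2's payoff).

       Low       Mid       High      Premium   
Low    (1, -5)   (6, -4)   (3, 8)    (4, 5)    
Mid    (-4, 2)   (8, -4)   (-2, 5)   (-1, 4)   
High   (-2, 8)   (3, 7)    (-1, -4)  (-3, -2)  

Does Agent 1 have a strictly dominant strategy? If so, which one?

None

A strategy is strictly dominant if it gives Agent 1 a strictly higher payoff than every other strategy, against every choice by the opponent.
Low is not dominant: against Mid, Mid gives 8 > 6.
Mid is not dominant: against Low, Low gives 1 > -4.
High is not dominant: against Low, Low gives 1 > -2.
No single strategy is best against every opponent action.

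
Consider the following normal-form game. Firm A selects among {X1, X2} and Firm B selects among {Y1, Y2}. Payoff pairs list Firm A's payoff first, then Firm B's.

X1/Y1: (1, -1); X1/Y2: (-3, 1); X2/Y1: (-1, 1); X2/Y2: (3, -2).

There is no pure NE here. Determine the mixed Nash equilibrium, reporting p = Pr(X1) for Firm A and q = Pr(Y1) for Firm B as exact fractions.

In a mixed NE each player is indifferent between their pure strategies, so the opponent's mix sets the indifference.
Firm B indifferent between Y1 and Y2: p·(-1) + (1−p)·1 = p·1 + (1−p)·(-2) ⟹ 1 + (-2)p = (-2) + 3p ⟹ p = 3/5.
Firm A indifferent between X1 and X2: q·1 + (1−q)·(-3) = q·(-1) + (1−q)·3 ⟹ (-3) + 4q = 3 + (-4)q ⟹ q = 3/4.

p = 3/5, q = 3/4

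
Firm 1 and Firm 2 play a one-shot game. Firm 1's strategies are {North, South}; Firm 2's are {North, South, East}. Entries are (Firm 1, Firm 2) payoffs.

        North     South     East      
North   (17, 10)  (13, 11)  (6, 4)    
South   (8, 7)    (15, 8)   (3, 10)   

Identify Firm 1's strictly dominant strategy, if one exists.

None

A strategy is strictly dominant if it gives Firm 1 a strictly higher payoff than every other strategy, against every choice by the opponent.
North is not dominant: against South, South gives 15 > 13.
South is not dominant: against North, North gives 17 > 8.
No single strategy is best against every opponent action.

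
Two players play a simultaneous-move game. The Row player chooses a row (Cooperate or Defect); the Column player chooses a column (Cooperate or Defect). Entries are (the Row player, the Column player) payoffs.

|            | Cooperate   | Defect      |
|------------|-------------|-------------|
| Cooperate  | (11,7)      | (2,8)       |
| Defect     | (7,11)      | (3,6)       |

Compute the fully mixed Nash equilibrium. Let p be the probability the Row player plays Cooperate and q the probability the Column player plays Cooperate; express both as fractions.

p = 5/6, q = 1/5

Each player's mixing probability is pinned down by making the *other* player indifferent.
The Column player indifferent between Cooperate and Defect: p·7 + (1−p)·11 = p·8 + (1−p)·6 ⟹ 11 + (-4)p = 6 + 2p ⟹ p = 5/6.
The Row player indifferent between Cooperate and Defect: q·11 + (1−q)·2 = q·7 + (1−q)·3 ⟹ 2 + 9q = 3 + 4q ⟹ q = 1/5.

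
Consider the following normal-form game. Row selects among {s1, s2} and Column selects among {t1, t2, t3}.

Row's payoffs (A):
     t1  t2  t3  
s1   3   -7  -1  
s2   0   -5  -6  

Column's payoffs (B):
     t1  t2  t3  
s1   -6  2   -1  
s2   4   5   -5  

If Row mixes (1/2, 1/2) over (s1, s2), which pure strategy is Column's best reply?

Compute Column's expected payoff from each pure strategy against the given mix.
t1: (1/2)·(-6) + (1/2)·4 = -1
t2: (1/2)·2 + (1/2)·5 = 7/2
t3: (1/2)·(-1) + (1/2)·(-5) = -3
Highest expected payoff is 7/2, from t2.

t2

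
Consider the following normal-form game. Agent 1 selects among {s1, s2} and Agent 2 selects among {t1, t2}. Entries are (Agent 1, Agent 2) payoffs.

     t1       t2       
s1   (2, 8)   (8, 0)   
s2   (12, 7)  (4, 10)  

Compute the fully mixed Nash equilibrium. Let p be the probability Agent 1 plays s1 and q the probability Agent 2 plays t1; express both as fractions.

p = 3/11, q = 2/7

In a mixed NE each player is indifferent between their pure strategies, so the opponent's mix sets the indifference.
Agent 2 indifferent between t1 and t2: p·8 + (1−p)·7 = p·0 + (1−p)·10 ⟹ 7 + 1p = 10 + (-10)p ⟹ p = 3/11.
Agent 1 indifferent between s1 and s2: q·2 + (1−q)·8 = q·12 + (1−q)·4 ⟹ 8 + (-6)q = 4 + 8q ⟹ q = 2/7.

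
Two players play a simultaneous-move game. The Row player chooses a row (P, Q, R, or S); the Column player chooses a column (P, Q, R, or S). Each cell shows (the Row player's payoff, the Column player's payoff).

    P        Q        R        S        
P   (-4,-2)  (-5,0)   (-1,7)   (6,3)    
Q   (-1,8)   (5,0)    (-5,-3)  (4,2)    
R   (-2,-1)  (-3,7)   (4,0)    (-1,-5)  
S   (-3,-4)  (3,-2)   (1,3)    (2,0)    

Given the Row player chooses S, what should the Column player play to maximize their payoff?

With the Row player fixed at S, the Column player's payoffs are: P → -4, Q → -2, R → 3, S → 0.
The maximum is 3, achieved by R.

R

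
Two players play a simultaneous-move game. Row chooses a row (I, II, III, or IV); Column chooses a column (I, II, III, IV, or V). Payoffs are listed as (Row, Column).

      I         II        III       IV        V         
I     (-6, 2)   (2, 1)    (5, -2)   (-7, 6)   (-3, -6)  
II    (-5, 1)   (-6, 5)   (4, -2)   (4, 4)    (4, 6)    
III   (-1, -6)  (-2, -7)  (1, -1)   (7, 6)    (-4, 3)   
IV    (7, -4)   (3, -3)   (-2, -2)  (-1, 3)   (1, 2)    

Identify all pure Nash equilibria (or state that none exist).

(II, V) and (III, IV)

A profile is a Nash equilibrium when each player is best-responding to the other.
Row's best responses — vs I: IV (payoff 7); vs II: IV (payoff 3); vs III: I (payoff 5); vs IV: III (payoff 7); vs V: II (payoff 4).
Column's best responses — vs I: IV (payoff 6); vs II: V (payoff 6); vs III: IV (payoff 6); vs IV: IV (payoff 3).
Mutual best responses occur at (II, V) and (III, IV); at each, neither player gains by switching.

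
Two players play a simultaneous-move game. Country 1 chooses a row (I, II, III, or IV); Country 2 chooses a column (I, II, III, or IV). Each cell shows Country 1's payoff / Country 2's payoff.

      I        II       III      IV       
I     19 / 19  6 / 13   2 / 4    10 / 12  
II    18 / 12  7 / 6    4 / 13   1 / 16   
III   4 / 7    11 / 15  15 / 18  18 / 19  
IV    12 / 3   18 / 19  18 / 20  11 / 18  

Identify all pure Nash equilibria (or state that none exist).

(I, I), (III, IV), and (IV, III)

Find each player's best response to every opponent strategy; NE are the intersections.
Country 1's best responses — vs I: I (payoff 19); vs II: IV (payoff 18); vs III: IV (payoff 18); vs IV: III (payoff 18).
Country 2's best responses — vs I: I (payoff 19); vs II: IV (payoff 16); vs III: IV (payoff 19); vs IV: III (payoff 20).
Mutual best responses occur at (I, I), (III, IV), and (IV, III); at each, neither player gains by switching.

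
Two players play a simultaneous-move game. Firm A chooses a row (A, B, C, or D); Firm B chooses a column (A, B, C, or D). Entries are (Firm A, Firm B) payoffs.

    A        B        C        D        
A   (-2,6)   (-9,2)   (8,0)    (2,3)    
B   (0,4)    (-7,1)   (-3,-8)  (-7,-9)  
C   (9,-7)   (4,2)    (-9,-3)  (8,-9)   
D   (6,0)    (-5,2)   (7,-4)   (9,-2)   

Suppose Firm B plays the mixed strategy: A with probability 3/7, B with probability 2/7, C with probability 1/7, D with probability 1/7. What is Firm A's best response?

C

Compute Firm A's expected payoff from each pure strategy against the given mix.
A: (3/7)·(-2) + (2/7)·(-9) + (1/7)·8 + (1/7)·2 = -2
B: (3/7)·0 + (2/7)·(-7) + (1/7)·(-3) + (1/7)·(-7) = -24/7
C: (3/7)·9 + (2/7)·4 + (1/7)·(-9) + (1/7)·8 = 34/7
D: (3/7)·6 + (2/7)·(-5) + (1/7)·7 + (1/7)·9 = 24/7
Highest expected payoff is 34/7, from C.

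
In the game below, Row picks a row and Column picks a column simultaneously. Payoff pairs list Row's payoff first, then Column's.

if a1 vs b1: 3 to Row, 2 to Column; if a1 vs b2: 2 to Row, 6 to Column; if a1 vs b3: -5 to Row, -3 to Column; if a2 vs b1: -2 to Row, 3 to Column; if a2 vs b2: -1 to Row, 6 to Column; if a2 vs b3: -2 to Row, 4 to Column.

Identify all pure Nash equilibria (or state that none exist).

Check mutual best responses: a cell is a NE iff neither player can gain by unilaterally deviating.
Row's best responses — vs b1: a1 (payoff 3); vs b2: a1 (payoff 2); vs b3: a2 (payoff -2).
Column's best responses — vs a1: b2 (payoff 6); vs a2: b2 (payoff 6).
The only mutual best response is (a1, b2); neither player gains by switching there.

(a1, b2)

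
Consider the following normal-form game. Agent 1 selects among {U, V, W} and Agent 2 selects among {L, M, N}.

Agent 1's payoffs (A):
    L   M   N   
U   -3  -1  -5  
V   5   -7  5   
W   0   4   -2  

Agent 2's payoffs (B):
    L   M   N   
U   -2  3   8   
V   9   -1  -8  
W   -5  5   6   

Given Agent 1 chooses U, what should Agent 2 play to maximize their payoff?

With Agent 1 fixed at U, Agent 2's payoffs are: L → -2, M → 3, N → 8.
The maximum is 8, achieved by N.

N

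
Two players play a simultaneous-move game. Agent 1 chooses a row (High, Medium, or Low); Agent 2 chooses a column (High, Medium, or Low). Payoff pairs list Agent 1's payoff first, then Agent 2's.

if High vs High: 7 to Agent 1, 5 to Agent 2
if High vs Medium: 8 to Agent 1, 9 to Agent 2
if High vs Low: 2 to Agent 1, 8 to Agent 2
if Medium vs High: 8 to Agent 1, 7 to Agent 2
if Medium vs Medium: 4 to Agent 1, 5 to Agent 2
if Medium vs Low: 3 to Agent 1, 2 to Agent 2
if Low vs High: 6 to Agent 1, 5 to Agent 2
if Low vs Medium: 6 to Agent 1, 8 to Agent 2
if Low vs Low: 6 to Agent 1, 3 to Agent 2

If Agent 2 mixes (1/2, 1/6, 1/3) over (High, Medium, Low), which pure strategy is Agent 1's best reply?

Agent 1's best reply maximizes expected payoff against the mix.
High: (1/2)·7 + (1/6)·8 + (1/3)·2 = 11/2
Medium: (1/2)·8 + (1/6)·4 + (1/3)·3 = 17/3
Low: (1/2)·6 + (1/6)·6 + (1/3)·6 = 6
Highest expected payoff is 6, from Low.

Low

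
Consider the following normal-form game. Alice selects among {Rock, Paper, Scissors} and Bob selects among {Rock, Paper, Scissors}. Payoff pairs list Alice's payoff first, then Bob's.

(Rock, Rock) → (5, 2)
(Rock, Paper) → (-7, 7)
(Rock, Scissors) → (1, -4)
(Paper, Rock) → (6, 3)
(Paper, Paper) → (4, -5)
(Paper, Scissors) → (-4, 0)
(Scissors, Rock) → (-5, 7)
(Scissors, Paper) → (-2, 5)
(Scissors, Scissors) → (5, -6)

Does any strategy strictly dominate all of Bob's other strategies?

No strictly dominant strategy

Check whether one of Bob's strategies beats all alternatives regardless of what the opponent does.
Rock is not dominant: against Rock, Paper gives 7 > 2.
Paper is not dominant: against Paper, Rock gives 3 > -5.
Scissors is not dominant: against Rock, Rock gives 2 > -4.
No single strategy is best against every opponent action.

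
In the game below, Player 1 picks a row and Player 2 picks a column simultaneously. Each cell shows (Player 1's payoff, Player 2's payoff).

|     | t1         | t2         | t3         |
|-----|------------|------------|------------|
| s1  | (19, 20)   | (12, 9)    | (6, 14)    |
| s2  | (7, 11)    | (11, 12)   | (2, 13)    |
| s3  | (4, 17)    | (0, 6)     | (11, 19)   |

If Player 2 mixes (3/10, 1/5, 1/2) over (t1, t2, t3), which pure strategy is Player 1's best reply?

s1

Player 1's best reply maximizes expected payoff against the mix.
s1: (3/10)·19 + (1/5)·12 + (1/2)·6 = 111/10
s2: (3/10)·7 + (1/5)·11 + (1/2)·2 = 53/10
s3: (3/10)·4 + (1/5)·0 + (1/2)·11 = 67/10
Highest expected payoff is 111/10, from s1.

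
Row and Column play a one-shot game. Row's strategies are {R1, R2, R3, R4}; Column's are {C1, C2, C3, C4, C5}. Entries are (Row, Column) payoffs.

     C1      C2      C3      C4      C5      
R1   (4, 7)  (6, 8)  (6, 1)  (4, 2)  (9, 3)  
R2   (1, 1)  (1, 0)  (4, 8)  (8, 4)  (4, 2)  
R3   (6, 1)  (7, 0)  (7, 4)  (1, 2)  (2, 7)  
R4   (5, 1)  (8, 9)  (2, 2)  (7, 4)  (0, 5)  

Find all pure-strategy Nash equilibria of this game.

(R4, C2)

Check mutual best responses: a cell is a NE iff neither player can gain by unilaterally deviating.
Row's best responses — vs C1: R3 (payoff 6); vs C2: R4 (payoff 8); vs C3: R3 (payoff 7); vs C4: R2 (payoff 8); vs C5: R1 (payoff 9).
Column's best responses — vs R1: C2 (payoff 8); vs R2: C3 (payoff 8); vs R3: C5 (payoff 7); vs R4: C2 (payoff 9).
The only mutual best response is (R4, C2); neither player gains by switching there.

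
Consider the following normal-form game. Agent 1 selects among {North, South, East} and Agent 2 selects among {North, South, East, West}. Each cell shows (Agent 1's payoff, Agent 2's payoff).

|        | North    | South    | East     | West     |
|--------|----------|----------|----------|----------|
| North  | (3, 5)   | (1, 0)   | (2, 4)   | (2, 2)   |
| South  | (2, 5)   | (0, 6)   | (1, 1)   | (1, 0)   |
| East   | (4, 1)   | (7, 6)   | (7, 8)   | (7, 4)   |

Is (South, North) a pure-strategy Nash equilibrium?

Holding Agent 2 at North: Agent 1 gets 2 from South but could get 4 by switching to East. Agent 1 has a profitable deviation.

No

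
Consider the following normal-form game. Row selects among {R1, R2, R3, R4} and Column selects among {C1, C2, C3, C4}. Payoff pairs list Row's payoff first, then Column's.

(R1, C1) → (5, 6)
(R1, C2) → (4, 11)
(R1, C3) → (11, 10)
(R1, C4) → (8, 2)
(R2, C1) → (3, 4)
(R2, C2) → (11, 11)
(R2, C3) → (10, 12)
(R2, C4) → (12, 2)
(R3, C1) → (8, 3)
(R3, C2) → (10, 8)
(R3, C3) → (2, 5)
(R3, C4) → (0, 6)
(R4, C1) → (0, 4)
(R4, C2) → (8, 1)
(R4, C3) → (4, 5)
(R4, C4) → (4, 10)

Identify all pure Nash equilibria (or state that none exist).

Find each player's best response to every opponent strategy; NE are the intersections.
Row's best responses — vs C1: R3 (payoff 8); vs C2: R2 (payoff 11); vs C3: R1 (payoff 11); vs C4: R2 (payoff 12).
Column's best responses — vs R1: C2 (payoff 11); vs R2: C3 (payoff 12); vs R3: C2 (payoff 8); vs R4: C4 (payoff 10).
No cell has both players best-responding. For instance, Row's best reply to C4 is R2, but against R2 Column prefers C3 over C4.

None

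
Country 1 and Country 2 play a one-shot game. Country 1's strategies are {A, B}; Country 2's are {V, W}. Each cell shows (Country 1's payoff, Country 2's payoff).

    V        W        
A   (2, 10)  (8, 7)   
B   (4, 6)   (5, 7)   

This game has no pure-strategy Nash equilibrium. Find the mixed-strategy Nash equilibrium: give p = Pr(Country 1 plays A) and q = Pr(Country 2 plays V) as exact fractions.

p = 1/4, q = 3/5

Each player's mixing probability is pinned down by making the *other* player indifferent.
Country 2 indifferent between V and W: p·10 + (1−p)·6 = p·7 + (1−p)·7 ⟹ 6 + 4p = 7 + 0p ⟹ p = 1/4.
Country 1 indifferent between A and B: q·2 + (1−q)·8 = q·4 + (1−q)·5 ⟹ 8 + (-6)q = 5 + (-1)q ⟹ q = 3/5.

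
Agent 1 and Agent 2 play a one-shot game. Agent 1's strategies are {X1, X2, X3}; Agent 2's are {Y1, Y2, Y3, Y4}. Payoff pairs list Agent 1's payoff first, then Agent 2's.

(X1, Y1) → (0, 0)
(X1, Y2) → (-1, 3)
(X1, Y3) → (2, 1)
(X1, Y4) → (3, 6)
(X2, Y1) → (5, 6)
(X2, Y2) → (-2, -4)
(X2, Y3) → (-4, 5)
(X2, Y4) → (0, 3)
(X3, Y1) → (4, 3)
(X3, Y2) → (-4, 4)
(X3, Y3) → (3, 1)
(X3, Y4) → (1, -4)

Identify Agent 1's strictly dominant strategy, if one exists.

A strategy is strictly dominant if it gives Agent 1 a strictly higher payoff than every other strategy, against every choice by the opponent.
X1 is not dominant: against Y1, X2 gives 5 > 0.
X2 is not dominant: against Y2, X1 gives -1 > -2.
X3 is not dominant: against Y1, X2 gives 5 > 4.
No single strategy is best against every opponent action.

None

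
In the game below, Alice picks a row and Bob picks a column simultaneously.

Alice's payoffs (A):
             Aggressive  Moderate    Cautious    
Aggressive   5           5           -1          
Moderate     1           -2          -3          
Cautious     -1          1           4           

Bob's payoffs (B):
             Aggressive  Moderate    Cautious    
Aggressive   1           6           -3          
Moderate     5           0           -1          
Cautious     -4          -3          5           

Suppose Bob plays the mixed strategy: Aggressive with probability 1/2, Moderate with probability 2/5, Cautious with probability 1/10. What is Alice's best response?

Alice's best reply maximizes expected payoff against the mix.
Aggressive: (1/2)·5 + (2/5)·5 + (1/10)·(-1) = 22/5
Moderate: (1/2)·1 + (2/5)·(-2) + (1/10)·(-3) = -3/5
Cautious: (1/2)·(-1) + (2/5)·1 + (1/10)·4 = 3/10
Highest expected payoff is 22/5, from Aggressive.

Aggressive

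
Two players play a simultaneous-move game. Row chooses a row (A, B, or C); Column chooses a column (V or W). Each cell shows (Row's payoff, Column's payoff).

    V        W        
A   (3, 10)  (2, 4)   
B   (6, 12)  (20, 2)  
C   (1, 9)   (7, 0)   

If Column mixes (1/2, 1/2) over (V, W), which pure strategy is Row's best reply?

B

Row's best reply maximizes expected payoff against the mix.
A: (1/2)·3 + (1/2)·2 = 5/2
B: (1/2)·6 + (1/2)·20 = 13
C: (1/2)·1 + (1/2)·7 = 4
Highest expected payoff is 13, from B.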